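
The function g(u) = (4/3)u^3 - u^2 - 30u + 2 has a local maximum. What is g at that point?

599/12

g'(u) = 4u^2 - 2u - 30. Setting g'(u) = 0 gives u ∈ {-5/2, 3}.
Second-derivative test with g''(u) = 8u - 2: g''(-5/2) = -22 < 0 ⇒ local maximum; g''(3) = 22 > 0 ⇒ local minimum.
The local maximum is g(-5/2) = 599/12.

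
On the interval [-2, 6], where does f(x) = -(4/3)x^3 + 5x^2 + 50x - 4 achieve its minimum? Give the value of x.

-2

The derivative is -4x^2 + 10x + 50, whose only zero in [-2, 6] is x = 5.
Evaluating at the critical points and endpoints: f(-2) = -220/3; f(5) = 613/3; f(6) = 188.
Hence the absolute minimum is -220/3 at x = -2.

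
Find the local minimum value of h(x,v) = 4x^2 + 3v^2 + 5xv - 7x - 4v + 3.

∂h/∂x = 8x + 5v - 7 = 0 and ∂h/∂v = 5x + 6v - 4 = 0, so (x, v) = (22/23, -3/23).
The Hessian has h_{xx} = 8, h_{vv} = 6, h_{xv} = 5, giving D = 23 > 0 with h_{xx} > 0, so the point is a local minimum.
h(22/23, -3/23) = -2/23.

-2/23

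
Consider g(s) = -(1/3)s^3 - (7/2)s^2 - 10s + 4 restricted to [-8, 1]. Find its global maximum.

The derivative is -s^2 - 7s - 10, which vanishes at s = -5 and s = -2.
Evaluating at the critical points and endpoints: g(-8) = 92/3,  g(-5) = 49/6,  g(-2) = 38/3,  g(1) = -59/6.
Hence the absolute maximum is 92/3 at s = -8.

92/3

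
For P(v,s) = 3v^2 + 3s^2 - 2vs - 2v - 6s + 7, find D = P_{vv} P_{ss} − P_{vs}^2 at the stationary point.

∂P/∂v = 6v - 2s - 2 = 0 and ∂P/∂s = -2v + 6s - 6 = 0, so (v, s) = (3/4, 5/4).
The Hessian has P_{vv} = 6, P_{ss} = 6, P_{vs} = -2, giving D = 32 > 0 with P_{vv} > 0, so the point is a local minimum.
D = (6)·(6) − (-2)^2 = 32.

32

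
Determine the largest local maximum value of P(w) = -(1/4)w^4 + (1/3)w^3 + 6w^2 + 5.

175/3

P'(w) = -w^3 + w^2 + 12w. Setting P'(w) = 0 gives w ∈ {-3, 0, 4}.
P''(w) = -3w^2 + 2w + 12. P''(-3) = -21 < 0 ⇒ local maximum; P''(0) = 12 > 0 ⇒ local minimum; P''(4) = -28 < 0 ⇒ local maximum.
The largest local maximum is P(4) = 175/3.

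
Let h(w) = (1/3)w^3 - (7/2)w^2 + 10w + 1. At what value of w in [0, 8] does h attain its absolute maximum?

The derivative is w^2 - 7w + 10, which vanishes at w = 2 and w = 5.
Candidates: h(0) = 1, h(2) = 29/3, h(5) = 31/6, h(8) = 83/3.
Hence the absolute maximum is 83/3 at w = 8.

8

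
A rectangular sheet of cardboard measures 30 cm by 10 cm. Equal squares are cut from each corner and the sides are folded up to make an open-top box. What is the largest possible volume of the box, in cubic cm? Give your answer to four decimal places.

With cut size x, the volume is V(x) = x(30 − 2x)(10 − 2x) for 0 < x < 5.
V'(x) = 12x^2 − 160x + 300. Setting V'(x) = 0 gives x ≈ 2.2571 (the root in (0, 5)).
V''(x) = 24x − 160 is negative there, so this is the maximum; V ≈ 315.5652.

315.5652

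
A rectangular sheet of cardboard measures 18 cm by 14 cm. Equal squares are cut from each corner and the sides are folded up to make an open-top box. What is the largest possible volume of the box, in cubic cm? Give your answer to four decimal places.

292.8648

With cut size x, the volume is V(x) = x(18 − 2x)(14 − 2x) for 0 < x < 7.
V'(x) = 12x^2 − 128x + 252. Setting V'(x) = 0 gives x ≈ 2.6049 (the root in (0, 7)).
V''(x) = 24x − 128 is negative there, so this is the maximum; V ≈ 292.8648.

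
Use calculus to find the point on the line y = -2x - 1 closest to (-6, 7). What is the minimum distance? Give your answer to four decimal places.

1.7889

Minimize D(x)^2 = (x + 6)^2 + (-2x - 8)^2.
d/dx[D^2] = 2(x + 6) + 2·(-2)·(-2x - 8) = 0 ⇒ x = -22/5.
Then y = 39/5 and the distance is √(16/5) ≈ 1.7889.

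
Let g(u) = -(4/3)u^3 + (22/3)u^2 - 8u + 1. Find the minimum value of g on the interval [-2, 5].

-67/3

The derivative is -4u^2 + (44/3)u - 8, which vanishes at u = 2/3 and u = 3.
Evaluating at the critical points and endpoints: g(-2) = 57,  g(2/3) = -119/81,  g(3) = 7,  g(5) = -67/3.
The minimum over the interval is -67/3, attained at u = 5.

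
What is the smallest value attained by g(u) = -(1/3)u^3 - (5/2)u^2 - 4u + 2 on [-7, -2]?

-2/3

The derivative is -u^2 - 5u - 4, whose only zero in [-7, -2] is u = -4.
Candidates: g(-7) = 131/6,  g(-4) = -2/3,  g(-2) = 8/3.
So the minimum is g(-4) = -2/3.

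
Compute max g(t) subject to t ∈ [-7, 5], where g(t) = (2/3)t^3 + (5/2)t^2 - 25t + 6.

661/6

Differentiating, g'(t) = 2t^2 + 5t - 25; which vanishes at t = -5 and t = 5/2.
Compare values at every candidate in [-7, 5]: g(-7) = 449/6; g(-5) = 661/6; g(5/2) = -731/24; g(5) = 161/6.
So the maximum is g(-5) = 661/6.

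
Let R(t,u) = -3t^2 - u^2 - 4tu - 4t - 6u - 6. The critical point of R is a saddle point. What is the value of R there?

∂R/∂t = -6t - 4u - 4 = 0 and ∂R/∂u = -4t - 2u - 6 = 0, so (t, u) = (-4, 5).
The Hessian has R_{tt} = -6, R_{uu} = -2, R_{tu} = -4, giving D = -4 < 0, so the point is a saddle point.
R(-4, 5) = -13.

-13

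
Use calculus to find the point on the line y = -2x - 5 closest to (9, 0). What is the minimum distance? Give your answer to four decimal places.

10.2859

Minimize D(x)^2 = (x - 9)^2 + (-2x - 5)^2.
d/dx[D^2] = 2(x - 9) + 2·(-2)·(-2x - 5) = 0 ⇒ x = -1/5.
Then y = -23/5 and the distance is √(529/5) ≈ 10.2859.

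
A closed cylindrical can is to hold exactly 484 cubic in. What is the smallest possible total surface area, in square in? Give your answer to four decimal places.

With radius r and height h, πr²h = 484 so h = 484/(πr²), and S(r) = 2πr² + 2πrh = 2πr² + 2·484/r.
S'(r) = 4πr − 2·484/r² = 0 ⇒ r³ = 484/(2π), so r ≈ 4.2549 and h = 2r ≈ 8.5098.
S''(r) = 4π + 4·484/r³ > 0, so this is the minimum; S ≈ 341.2543.

341.2543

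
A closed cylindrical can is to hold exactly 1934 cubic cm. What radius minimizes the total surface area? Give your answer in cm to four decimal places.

6.7519

With radius r and height h, πr²h = 1934 so h = 1934/(πr²), and S(r) = 2πr² + 2πrh = 2πr² + 2·1934/r.
S'(r) = 4πr − 2·1934/r² = 0 ⇒ r³ = 1934/(2π), so r ≈ 6.7519 and h = 2r ≈ 13.5038.
S''(r) = 4π + 4·1934/r³ > 0, so this is the minimum; S ≈ 859.3146.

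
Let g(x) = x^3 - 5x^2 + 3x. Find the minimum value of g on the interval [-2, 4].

-34

Differentiating, g'(x) = 3x^2 - 10x + 3; which vanishes at x = 1/3 and x = 3.
Candidates: g(-2) = -34; g(1/3) = 13/27; g(3) = -9; g(4) = -4.
The minimum over the interval is -34, attained at x = -2.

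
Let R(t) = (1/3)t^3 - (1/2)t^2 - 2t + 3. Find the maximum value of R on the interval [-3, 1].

25/6

The derivative is t^2 - t - 2, whose only zero in [-3, 1] is t = -1.
Candidates: R(-3) = -9/2,  R(-1) = 25/6,  R(1) = 5/6.
So the maximum is R(-1) = 25/6.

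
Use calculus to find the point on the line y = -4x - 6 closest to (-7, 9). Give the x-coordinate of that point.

Minimize D(x)^2 = (x + 7)^2 + (-4x - 15)^2.
d/dx[D^2] = 2(x + 7) + 2·(-4)·(-4x - 15) = 0 ⇒ x = -67/17.
Then y = 166/17 and the distance is √(169/17) ≈ 3.1530.

-67/17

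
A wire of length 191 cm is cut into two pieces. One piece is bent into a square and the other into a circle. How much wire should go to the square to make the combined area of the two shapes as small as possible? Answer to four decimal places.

Let x be the length used for the square. Square side x/4; circle radius (191−x)/(2π).
A(x) = (x/4)² + π·((191−x)/(2π))² = x²/16 + (191−x)²/(4π) for 0 ≤ x ≤ 191. A'(x) = x/8 − (191−x)/(2π) = 0 gives x = 4·191/(π+4) ≈ 106.9789.
A'' = 1/8 + 1/(2π) > 0, so this gives the minimum combined area; x ≈ 106.9789 cm to the square.

106.9789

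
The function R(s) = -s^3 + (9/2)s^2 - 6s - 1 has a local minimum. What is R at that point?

R'(s) = -3s^2 + 9s - 6 = 0 at s = 1, 2.
Since R''(s) = -6s + 9, we get R''(1) = 3 > 0 ⇒ local minimum; R''(2) = -3 < 0 ⇒ local maximum.
So the local minimum value is R(1) = -7/2.

-7/2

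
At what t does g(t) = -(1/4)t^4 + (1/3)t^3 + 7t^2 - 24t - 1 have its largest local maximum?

-4

Critical points: g'(t) = -t^3 + t^2 + 14t - 24 vanishes at t = -4, 2, 3.
Second-derivative test with g''(t) = -3t^2 + 2t + 14: g''(-4) = -42 < 0 ⇒ local maximum; g''(2) = 6 > 0 ⇒ local minimum; g''(3) = -7 < 0 ⇒ local maximum.
Thus g has its largest local maximum at t = -4, with value 365/3.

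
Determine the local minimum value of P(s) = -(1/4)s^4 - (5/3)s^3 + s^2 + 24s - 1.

-157/4

P'(s) = -s^3 - 5s^2 + 2s + 24. Setting P'(s) = 0 gives s ∈ {-4, -3, 2}.
P''(s) = -3s^2 - 10s + 2. P''(-4) = -6 < 0 ⇒ local maximum; P''(-3) = 5 > 0 ⇒ local minimum; P''(2) = -30 < 0 ⇒ local maximum.
The local minimum is P(-3) = -157/4.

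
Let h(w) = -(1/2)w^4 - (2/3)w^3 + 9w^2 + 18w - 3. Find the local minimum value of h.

Critical points: h'(w) = -2w^3 - 2w^2 + 18w + 18 vanishes at w = -3, -1, 3.
Since h''(w) = -6w^2 - 4w + 18, we get h''(-3) = -24 < 0 ⇒ local maximum; h''(-1) = 16 > 0 ⇒ local minimum; h''(3) = -48 < 0 ⇒ local maximum.
The local minimum is h(-1) = -71/6.

-71/6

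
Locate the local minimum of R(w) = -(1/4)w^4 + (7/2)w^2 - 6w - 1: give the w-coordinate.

Critical points: R'(w) = -w^3 + 7w - 6 vanishes at w = -3, 1, 2.
Second-derivative test with R''(w) = -3w^2 + 7: R''(-3) = -20 < 0 ⇒ local maximum; R''(1) = 4 > 0 ⇒ local minimum; R''(2) = -5 < 0 ⇒ local maximum.
The local minimum is R(1) = -15/4.

1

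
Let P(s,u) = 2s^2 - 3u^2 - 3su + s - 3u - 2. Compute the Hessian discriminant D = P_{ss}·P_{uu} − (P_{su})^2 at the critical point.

∂P/∂s = 4s - 3u + 1 = 0 and ∂P/∂u = -3s - 6u - 3 = 0, so (s, u) = (-5/11, -3/11).
The Hessian has P_{ss} = 4, P_{uu} = -6, P_{su} = -3, giving D = -33 < 0, so the point is a saddle point.
D = (4)·(-6) − (-3)^2 = -33.

-33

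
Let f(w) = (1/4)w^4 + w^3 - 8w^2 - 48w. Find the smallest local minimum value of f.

-192

Critical points: f'(w) = w^3 + 3w^2 - 16w - 48 vanishes at w = -4, -3, 4.
Second-derivative test with f''(w) = 3w^2 + 6w - 16: f''(-4) = 8 > 0 ⇒ local minimum; f''(-3) = -7 < 0 ⇒ local maximum; f''(4) = 56 > 0 ⇒ local minimum.
Thus f has its smallest local minimum at w = 4, with value -192.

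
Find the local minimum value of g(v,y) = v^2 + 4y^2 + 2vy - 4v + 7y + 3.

∂g/∂v = 2v + 2y - 4 = 0 and ∂g/∂y = 2v + 8y + 7 = 0, so (v, y) = (23/6, -11/6).
The Hessian has g_{vv} = 2, g_{yy} = 8, g_{vy} = 2, giving D = 12 > 0 with g_{vv} > 0, so the point is a local minimum.
g(23/6, -11/6) = -133/12.

-133/12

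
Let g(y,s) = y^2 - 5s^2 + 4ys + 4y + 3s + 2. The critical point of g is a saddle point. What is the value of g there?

-47/36

∂g/∂y = 2y + 4s + 4 = 0 and ∂g/∂s = 4y - 10s + 3 = 0, so (y, s) = (-13/9, -5/18).
The Hessian has g_{yy} = 2, g_{ss} = -10, g_{ys} = 4, giving D = -36 < 0, so the point is a saddle point.
g(-13/9, -5/18) = -47/36.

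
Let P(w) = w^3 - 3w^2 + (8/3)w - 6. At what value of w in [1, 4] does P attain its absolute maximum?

4

P'(w) = 3w^2 - 6w + 8/3, whose only zero in [1, 4] is w = 4/3.
Evaluating at the critical points and endpoints: P(1) = -16/3; P(4/3) = -146/27; P(4) = 62/3.
Hence the absolute maximum is 62/3 at w = 4.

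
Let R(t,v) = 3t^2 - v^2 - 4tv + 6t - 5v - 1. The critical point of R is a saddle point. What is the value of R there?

-109/28

∂R/∂t = 6t - 4v + 6 = 0 and ∂R/∂v = -4t - 2v - 5 = 0, so (t, v) = (-8/7, -3/14).
The Hessian has R_{tt} = 6, R_{vv} = -2, R_{tv} = -4, giving D = -28 < 0, so the point is a saddle point.
R(-8/7, -3/14) = -109/28.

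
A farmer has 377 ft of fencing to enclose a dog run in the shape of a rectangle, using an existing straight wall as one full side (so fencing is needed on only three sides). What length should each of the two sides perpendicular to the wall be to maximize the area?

377/4

Let the sides perpendicular to the wall have length x and the parallel side y, so 2x + y = 377 and the area is A = xy = x(377 − 2x).
A'(x) = 377 − 4x = 0 gives x = 377/4, and A''(x) = −4 < 0 confirms a maximum.
Then y = 377 − 2·377/4 = 377/2 and A = 142129/8.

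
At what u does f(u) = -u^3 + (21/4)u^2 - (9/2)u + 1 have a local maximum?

Critical points: f'(u) = -3u^2 + (21/2)u - 9/2 vanishes at u = 1/2, 3.
f''(u) = -6u + 21/2. f''(1/2) = 15/2 > 0 ⇒ local minimum; f''(3) = -15/2 < 0 ⇒ local maximum.
The local maximum is f(3) = 31/4.

3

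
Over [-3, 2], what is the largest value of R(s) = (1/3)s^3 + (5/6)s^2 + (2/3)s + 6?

R'(s) = s^2 + (5/3)s + 2/3, which vanishes at s = -1 and s = -2/3.
Candidates: R(-3) = 5/2; R(-1) = 35/6; R(-2/3) = 472/81; R(2) = 40/3.
The maximum over the interval is 40/3, attained at s = 2.

40/3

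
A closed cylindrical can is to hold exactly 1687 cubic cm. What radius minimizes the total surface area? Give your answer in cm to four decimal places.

With radius r and height h, πr²h = 1687 so h = 1687/(πr²), and S(r) = 2πr² + 2πrh = 2πr² + 2·1687/r.
S'(r) = 4πr − 2·1687/r² = 0 ⇒ r³ = 1687/(2π), so r ≈ 6.4513 and h = 2r ≈ 12.9025.
S''(r) = 4π + 4·1687/r³ > 0, so this is the minimum; S ≈ 784.4970.

6.4513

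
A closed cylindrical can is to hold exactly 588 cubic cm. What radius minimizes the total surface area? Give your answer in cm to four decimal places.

With radius r and height h, πr²h = 588 so h = 588/(πr²), and S(r) = 2πr² + 2πrh = 2πr² + 2·588/r.
S'(r) = 4πr − 2·588/r² = 0 ⇒ r³ = 588/(2π), so r ≈ 4.5401 and h = 2r ≈ 9.0802.
S''(r) = 4π + 4·588/r³ > 0, so this is the minimum; S ≈ 388.5373.

4.5401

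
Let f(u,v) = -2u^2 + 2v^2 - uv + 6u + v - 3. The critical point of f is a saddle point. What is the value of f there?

25/17

∂f/∂u = -4u - v + 6 = 0 and ∂f/∂v = -u + 4v + 1 = 0, so (u, v) = (25/17, 2/17).
The Hessian has f_{uu} = -4, f_{vv} = 4, f_{uv} = -1, giving D = -17 < 0, so the point is a saddle point.
f(25/17, 2/17) = 25/17.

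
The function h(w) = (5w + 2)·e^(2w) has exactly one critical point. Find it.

h'(w) = 5·e^(2w) + (5w + 2)·2·e^(2w) = (10w + 9)·e^(2w). Since e^(2w) > 0, the only critical point is w = -9/10.
h''(-9/10) has the same sign as 10 > 0, so this is a local minimum.
h(-9/10) = (-5/2)·e^(-9/5) ≈ -0.4132.

-9/10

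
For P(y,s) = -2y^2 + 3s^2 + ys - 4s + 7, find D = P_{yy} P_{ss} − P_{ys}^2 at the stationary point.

-25

∂P/∂y = -4y + s = 0 and ∂P/∂s = y + 6s - 4 = 0, so (y, s) = (4/25, 16/25).
The Hessian has P_{yy} = -4, P_{ss} = 6, P_{ys} = 1, giving D = -25 < 0, so the point is a saddle point.
D = (-4)·(6) − (1)^2 = -25.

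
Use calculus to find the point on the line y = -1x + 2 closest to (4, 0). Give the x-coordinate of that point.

3

Minimize D(x)^2 = (x - 4)^2 + (-x + 2)^2.
d/dx[D^2] = 2(x - 4) + 2·(-1)·(-x + 2) = 0 ⇒ x = 3.
Then y = -1 and the distance is √(2) ≈ 1.4142.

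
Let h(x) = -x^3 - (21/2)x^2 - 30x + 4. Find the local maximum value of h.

30

Critical points: h'(x) = -3x^2 - 21x - 30 vanishes at x = -5, -2.
Second-derivative test with h''(x) = -6x - 21: h''(-5) = 9 > 0 ⇒ local minimum; h''(-2) = -9 < 0 ⇒ local maximum.
The local maximum is h(-2) = 30.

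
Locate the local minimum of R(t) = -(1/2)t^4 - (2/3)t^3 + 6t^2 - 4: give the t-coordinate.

0

R'(t) = -2t^3 - 2t^2 + 12t. Setting R'(t) = 0 gives t ∈ {-3, 0, 2}.
Since R''(t) = -6t^2 - 4t + 12, we get R''(-3) = -30 < 0 ⇒ local maximum; R''(0) = 12 > 0 ⇒ local minimum; R''(2) = -20 < 0 ⇒ local maximum.
So the local minimum value is R(0) = -4.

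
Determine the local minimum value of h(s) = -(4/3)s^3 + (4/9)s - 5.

-413/81

h'(s) = -4s^2 + 4/9 = 0 at s = -1/3, 1/3.
Since h''(s) = -8s, we get h''(-1/3) = 8/3 > 0 ⇒ local minimum; h''(1/3) = -8/3 < 0 ⇒ local maximum.
Thus h has its local minimum at s = -1/3, with value -413/81.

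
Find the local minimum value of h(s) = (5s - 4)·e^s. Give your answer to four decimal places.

-4.0937

By the product rule, h'(s) = (5s + 1)·e^s. Since e^s > 0, the only critical point is s = -1/5.
h''(-1/5) has the same sign as 5 > 0, so this is a local minimum.
h(-1/5) = (-5)·e^(-1/5) ≈ -4.0937.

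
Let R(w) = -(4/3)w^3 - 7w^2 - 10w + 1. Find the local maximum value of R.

16/3

R'(w) = -4w^2 - 14w - 10. Setting R'(w) = 0 gives w ∈ {-5/2, -1}.
R''(w) = -8w - 14. R''(-5/2) = 6 > 0 ⇒ local minimum; R''(-1) = -6 < 0 ⇒ local maximum.
Thus R has its local maximum at w = -1, with value 16/3.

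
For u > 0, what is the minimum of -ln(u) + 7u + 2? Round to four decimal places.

g'(u) = -1/u + 7 = 0 gives u = 1/7.
g''(u) = 1/u², which is positive for u > 0, so this is a local minimum.
g(1/7) = -1·ln(1/7) + 1 + 2 ≈ 4.9459.

4.9459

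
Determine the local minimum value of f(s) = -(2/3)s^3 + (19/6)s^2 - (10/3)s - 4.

-406/81

f'(s) = -2s^2 + (19/3)s - 10/3. Setting f'(s) = 0 gives s ∈ {2/3, 5/2}.
Since f''(s) = -4s + 19/3, we get f''(2/3) = 11/3 > 0 ⇒ local minimum; f''(5/2) = -11/3 < 0 ⇒ local maximum.
The local minimum is f(2/3) = -406/81.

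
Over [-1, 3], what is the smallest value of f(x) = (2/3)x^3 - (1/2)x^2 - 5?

Differentiating, f'(x) = 2x^2 - x; which vanishes at x = 0 and x = 1/2.
Compare values at every candidate in [-1, 3]: f(-1) = -37/6; f(0) = -5; f(1/2) = -121/24; f(3) = 17/2.
Hence the absolute minimum is -37/6 at x = -1.

-37/6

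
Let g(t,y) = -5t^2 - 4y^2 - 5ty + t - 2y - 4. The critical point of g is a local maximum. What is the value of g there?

-186/55

∂g/∂t = -10t - 5y + 1 = 0 and ∂g/∂y = -5t - 8y - 2 = 0, so (t, y) = (18/55, -5/11).
The Hessian has g_{tt} = -10, g_{yy} = -8, g_{ty} = -5, giving D = 55 > 0 with g_{tt} < 0, so the point is a local maximum.
g(18/55, -5/11) = -186/55.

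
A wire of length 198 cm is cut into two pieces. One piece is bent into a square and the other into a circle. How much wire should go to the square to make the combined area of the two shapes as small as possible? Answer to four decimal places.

Let x be the length used for the square. Square side x/4; circle radius (198−x)/(2π).
A(x) = (x/4)² + π·((198−x)/(2π))² = x²/16 + (198−x)²/(4π) for 0 ≤ x ≤ 198. A'(x) = x/8 − (198−x)/(2π) = 0 gives x = 4·198/(π+4) ≈ 110.8996.
A'' = 1/8 + 1/(2π) > 0, so this gives the minimum combined area; x ≈ 110.8996 cm to the square.

110.8996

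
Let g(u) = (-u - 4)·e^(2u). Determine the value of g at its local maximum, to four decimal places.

0.0001

By the product rule, g'(u) = (-2u - 9)·e^(2u). Since e^(2u) > 0, the only critical point is u = -9/2.
g''(-9/2) has the same sign as -2 < 0, so this is a local maximum.
g(-9/2) = (1/2)·e^(-9) ≈ 0.0001.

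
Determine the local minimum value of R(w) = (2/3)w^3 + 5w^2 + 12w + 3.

R'(w) = 2w^2 + 10w + 12. Setting R'(w) = 0 gives w ∈ {-3, -2}.
Second-derivative test with R''(w) = 4w + 10: R''(-3) = -2 < 0 ⇒ local maximum; R''(-2) = 2 > 0 ⇒ local minimum.
Thus R has its local minimum at w = -2, with value -19/3.

-19/3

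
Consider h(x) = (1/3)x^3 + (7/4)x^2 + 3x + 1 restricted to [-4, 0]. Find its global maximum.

Differentiating, h'(x) = x^2 + (7/2)x + 3; which vanishes at x = -2 and x = -3/2.
Compare values at every candidate in [-4, 0]: h(-4) = -13/3,  h(-2) = -2/3,  h(-3/2) = -11/16,  h(0) = 1.
The maximum over the interval is 1, attained at x = 0.

1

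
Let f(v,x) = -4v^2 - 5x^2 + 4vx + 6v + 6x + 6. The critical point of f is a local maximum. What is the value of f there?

∂f/∂v = -8v + 4x + 6 = 0 and ∂f/∂x = 4v - 10x + 6 = 0, so (v, x) = (21/16, 9/8).
The Hessian has f_{vv} = -8, f_{xx} = -10, f_{vx} = 4, giving D = 64 > 0 with f_{vv} < 0, so the point is a local maximum.
f(21/16, 9/8) = 213/16.

213/16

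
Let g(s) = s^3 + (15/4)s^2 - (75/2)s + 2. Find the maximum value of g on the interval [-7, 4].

633/4

g'(s) = 3s^2 + (15/2)s - 75/2, which vanishes at s = -5 and s = 5/2.
Candidates: g(-7) = 421/4,  g(-5) = 633/4,  g(5/2) = -843/16,  g(4) = -24.
The maximum over the interval is 633/4, attained at s = -5.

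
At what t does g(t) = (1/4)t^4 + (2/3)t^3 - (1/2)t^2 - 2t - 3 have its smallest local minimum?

g'(t) = t^3 + 2t^2 - t - 2 = 0 at t = -2, -1, 1.
Second-derivative test with g''(t) = 3t^2 + 4t - 1: g''(-2) = 3 > 0 ⇒ local minimum; g''(-1) = -2 < 0 ⇒ local maximum; g''(1) = 6 > 0 ⇒ local minimum.
So the smallest local minimum value is g(1) = -55/12.

1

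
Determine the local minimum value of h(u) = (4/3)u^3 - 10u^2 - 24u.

-216

h'(u) = 4u^2 - 20u - 24. Setting h'(u) = 0 gives u ∈ {-1, 6}.
Since h''(u) = 8u - 20, we get h''(-1) = -28 < 0 ⇒ local maximum; h''(6) = 28 > 0 ⇒ local minimum.
So the local minimum value is h(6) = -216.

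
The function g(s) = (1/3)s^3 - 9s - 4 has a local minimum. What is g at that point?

-22

Critical points: g'(s) = s^2 - 9 vanishes at s = -3, 3.
Since g''(s) = 2s, we get g''(-3) = -6 < 0 ⇒ local maximum; g''(3) = 6 > 0 ⇒ local minimum.
So the local minimum value is g(3) = -22.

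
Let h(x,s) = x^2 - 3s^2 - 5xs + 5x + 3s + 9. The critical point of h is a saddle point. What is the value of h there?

∂h/∂x = 2x - 5s + 5 = 0 and ∂h/∂s = -5x - 6s + 3 = 0, so (x, s) = (-15/37, 31/37).
The Hessian has h_{xx} = 2, h_{ss} = -6, h_{xs} = -5, giving D = -37 < 0, so the point is a saddle point.
h(-15/37, 31/37) = 342/37.

342/37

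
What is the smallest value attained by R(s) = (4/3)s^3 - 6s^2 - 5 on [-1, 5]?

The derivative is 4s^2 - 12s, which vanishes at s = 0 and s = 3.
Evaluating at the critical points and endpoints: R(-1) = -37/3,  R(0) = -5,  R(3) = -23,  R(5) = 35/3.
Hence the absolute minimum is -23 at s = 3.

-23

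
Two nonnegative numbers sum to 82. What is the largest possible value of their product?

With x + y = 82, the product is P(x) = x(82 − x).
P'(x) = 82 − 2x = 0 gives x = 41; P'' = −2 < 0, so this is the maximum.
P = 41·41 = 1681.

1681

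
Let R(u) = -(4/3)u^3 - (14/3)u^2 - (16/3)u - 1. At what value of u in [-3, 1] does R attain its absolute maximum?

Differentiating, R'(u) = -4u^2 - (28/3)u - 16/3; which vanishes at u = -4/3 and u = -1.
Candidates: R(-3) = 9,  R(-4/3) = 79/81,  R(-1) = 1,  R(1) = -37/3.
The maximum over the interval is 9, attained at u = -3.

-3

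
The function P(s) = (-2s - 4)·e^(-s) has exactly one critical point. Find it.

-1

By the product rule, P'(s) = (2s + 2)·e^(-s). Since e^(-s) > 0, the only critical point is s = -1.
P''(-1) has the same sign as 2 > 0, so this is a local minimum.
P(-1) = (-2)·e^(1) ≈ -5.4366.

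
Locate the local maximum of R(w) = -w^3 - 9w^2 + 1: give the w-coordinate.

0

R'(w) = -3w^2 - 18w = 0 at w = -6, 0.
Since R''(w) = -6w - 18, we get R''(-6) = 18 > 0 ⇒ local minimum; R''(0) = -18 < 0 ⇒ local maximum.
The local maximum is R(0) = 1.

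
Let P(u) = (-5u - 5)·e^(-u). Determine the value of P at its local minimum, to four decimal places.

P'(u) = (-5)·e^(-u) + (-5u - 5)·(-1)·e^(-u) = (5u)·e^(-u). Since e^(-u) > 0, the only critical point is u = 0.
P''(0) has the same sign as 5 > 0, so this is a local minimum.
P(0) = (-5)·e^(0) ≈ -5.0000.

-5.0000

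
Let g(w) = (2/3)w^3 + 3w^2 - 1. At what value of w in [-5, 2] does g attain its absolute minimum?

The derivative is 2w^2 + 6w, which vanishes at w = -3 and w = 0.
Compare values at every candidate in [-5, 2]: g(-5) = -28/3,  g(-3) = 8,  g(0) = -1,  g(2) = 49/3.
So the minimum is g(-5) = -28/3.

-5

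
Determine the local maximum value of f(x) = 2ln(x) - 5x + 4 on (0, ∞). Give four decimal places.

0.1674

f'(x) = 2/x − 5 = 0 gives x = 2/5.
f''(x) = -2/x², which is negative for x > 0, so this is a local maximum.
f(2/5) = 2·ln(2/5) - 2 + 4 ≈ 0.1674.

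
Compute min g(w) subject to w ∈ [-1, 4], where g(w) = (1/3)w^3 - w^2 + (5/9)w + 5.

The derivative is w^2 - 2w + 5/9, which vanishes at w = 1/3 and w = 5/3.
Evaluating at the critical points and endpoints: g(-1) = 28/9; g(1/3) = 412/81; g(5/3) = 380/81; g(4) = 113/9.
So the minimum is g(-1) = 28/9.

28/9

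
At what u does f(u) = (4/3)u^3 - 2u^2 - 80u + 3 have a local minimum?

5

f'(u) = 4u^2 - 4u - 80 = 0 at u = -4, 5.
Second-derivative test with f''(u) = 8u - 4: f''(-4) = -36 < 0 ⇒ local maximum; f''(5) = 36 > 0 ⇒ local minimum.
So the local minimum value is f(5) = -841/3.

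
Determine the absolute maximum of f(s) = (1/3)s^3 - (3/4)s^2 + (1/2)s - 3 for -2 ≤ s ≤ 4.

The derivative is s^2 - (3/2)s + 1/2, which vanishes at s = 1/2 and s = 1.
Compare values at every candidate in [-2, 4]: f(-2) = -29/3, f(1/2) = -139/48, f(1) = -35/12, f(4) = 25/3.
So the maximum is f(4) = 25/3.

25/3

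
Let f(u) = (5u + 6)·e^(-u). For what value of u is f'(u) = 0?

f'(u) = 5·e^(-u) + (5u + 6)·(-1)·e^(-u) = (-5u - 1)·e^(-u). Since e^(-u) > 0, the only critical point is u = -1/5.
f''(-1/5) has the same sign as -5 < 0, so this is a local maximum.
f(-1/5) = (5)·e^(1/5) ≈ 6.1070.

-1/5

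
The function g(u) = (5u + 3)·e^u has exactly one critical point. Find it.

-8/5

Differentiating with the product rule gives g'(u) = (5u + 8)·e^u. Since e^u > 0, the only critical point is u = -8/5.
g''(-8/5) has the same sign as 5 > 0, so this is a local minimum.
g(-8/5) = (-5)·e^(-8/5) ≈ -1.0095.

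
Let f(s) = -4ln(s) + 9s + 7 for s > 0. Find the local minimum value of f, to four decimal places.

14.2437

f'(s) = -4/s + 9 = 0 gives s = 4/9.
f''(s) = 4/s², which is positive for s > 0, so this is a local minimum.
f(4/9) = -4·ln(4/9) + 4 + 7 ≈ 14.2437.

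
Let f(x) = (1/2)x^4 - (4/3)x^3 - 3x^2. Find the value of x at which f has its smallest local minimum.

Critical points: f'(x) = 2x^3 - 4x^2 - 6x vanishes at x = -1, 0, 3.
Since f''(x) = 6x^2 - 8x - 6, we get f''(-1) = 8 > 0 ⇒ local minimum; f''(0) = -6 < 0 ⇒ local maximum; f''(3) = 24 > 0 ⇒ local minimum.
Thus f has its smallest local minimum at x = 3, with value -45/2.

3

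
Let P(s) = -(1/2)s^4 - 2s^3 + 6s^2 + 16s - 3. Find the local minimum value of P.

P'(s) = -2s^3 - 6s^2 + 12s + 16. Setting P'(s) = 0 gives s ∈ {-4, -1, 2}.
Second-derivative test with P''(s) = -6s^2 - 12s + 12: P''(-4) = -36 < 0 ⇒ local maximum; P''(-1) = 18 > 0 ⇒ local minimum; P''(2) = -36 < 0 ⇒ local maximum.
So the local minimum value is P(-1) = -23/2.

-23/2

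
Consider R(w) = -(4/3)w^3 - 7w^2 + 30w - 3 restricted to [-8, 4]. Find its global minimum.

-484/3

R'(w) = -4w^2 - 14w + 30, which vanishes at w = -5 and w = 3/2.
Evaluating at the critical points and endpoints: R(-8) = -25/3; R(-5) = -484/3; R(3/2) = 87/4; R(4) = -241/3.
The minimum over the interval is -484/3, attained at w = -5.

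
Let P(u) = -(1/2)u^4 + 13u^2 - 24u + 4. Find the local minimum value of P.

P'(u) = -2u^3 + 26u - 24. Setting P'(u) = 0 gives u ∈ {-4, 1, 3}.
P''(u) = -6u^2 + 26. P''(-4) = -70 < 0 ⇒ local maximum; P''(1) = 20 > 0 ⇒ local minimum; P''(3) = -28 < 0 ⇒ local maximum.
Thus P has its local minimum at u = 1, with value -15/2.

-15/2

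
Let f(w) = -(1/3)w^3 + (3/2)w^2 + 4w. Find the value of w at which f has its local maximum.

f'(w) = -w^2 + 3w + 4. Setting f'(w) = 0 gives w ∈ {-1, 4}.
Since f''(w) = -2w + 3, we get f''(-1) = 5 > 0 ⇒ local minimum; f''(4) = -5 < 0 ⇒ local maximum.
Thus f has its local maximum at w = 4, with value 56/3.

4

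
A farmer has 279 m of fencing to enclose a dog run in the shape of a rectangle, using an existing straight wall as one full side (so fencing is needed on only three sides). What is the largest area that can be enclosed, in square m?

77841/8

Let the sides perpendicular to the wall have length x and the parallel side y, so 2x + y = 279 and the area is A = xy = x(279 − 2x).
A'(x) = 279 − 4x = 0 gives x = 279/4, and A''(x) = −4 < 0 confirms a maximum.
Then y = 279 − 2·279/4 = 279/2 and A = 77841/8.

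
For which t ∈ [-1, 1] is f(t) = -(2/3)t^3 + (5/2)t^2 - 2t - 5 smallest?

1/2

Differentiating, f'(t) = -2t^2 + 5t - 2; whose only zero in [-1, 1] is t = 1/2.
Evaluating at the critical points and endpoints: f(-1) = 1/6, f(1/2) = -131/24, f(1) = -31/6.
Hence the absolute minimum is -131/24 at t = 1/2.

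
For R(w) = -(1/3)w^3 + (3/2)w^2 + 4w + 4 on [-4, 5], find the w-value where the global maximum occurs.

R'(w) = -w^2 + 3w + 4, which vanishes at w = -1 and w = 4.
Candidates: R(-4) = 100/3; R(-1) = 11/6; R(4) = 68/3; R(5) = 119/6.
So the maximum is R(-4) = 100/3.

-4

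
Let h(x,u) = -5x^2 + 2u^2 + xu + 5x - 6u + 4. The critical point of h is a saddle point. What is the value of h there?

∂h/∂x = -10x + u + 5 = 0 and ∂h/∂u = x + 4u - 6 = 0, so (x, u) = (26/41, 55/41).
The Hessian has h_{xx} = -10, h_{uu} = 4, h_{xu} = 1, giving D = -41 < 0, so the point is a saddle point.
h(26/41, 55/41) = 64/41.

64/41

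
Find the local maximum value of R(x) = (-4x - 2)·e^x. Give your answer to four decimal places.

0.8925

R'(x) = (-4)·e^x + (-4x - 2)·1·e^x = (-4x - 6)·e^x. Since e^x > 0, the only critical point is x = -3/2.
R''(-3/2) has the same sign as -4 < 0, so this is a local maximum.
R(-3/2) = (4)·e^(-3/2) ≈ 0.8925.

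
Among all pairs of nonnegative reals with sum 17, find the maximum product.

289/4

With x + y = 17, the product is P(x) = x(17 − x).
P'(x) = 17 − 2x = 0 gives x = 17/2; P'' = −2 < 0, so this is the maximum.
P = 17/2·17/2 = 289/4.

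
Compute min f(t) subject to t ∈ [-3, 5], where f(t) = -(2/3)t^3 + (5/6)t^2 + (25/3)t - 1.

The derivative is -2t^2 + (5/3)t + 25/3, which vanishes at t = -5/3 and t = 5/2.
Compare values at every candidate in [-3, 5]: f(-3) = -1/2,  f(-5/3) = -1537/162,  f(5/2) = 117/8,  f(5) = -131/6.
The minimum over the interval is -131/6, attained at t = 5.

-131/6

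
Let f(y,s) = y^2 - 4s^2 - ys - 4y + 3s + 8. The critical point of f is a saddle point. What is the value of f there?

∂f/∂y = 2y - s - 4 = 0 and ∂f/∂s = -y - 8s + 3 = 0, so (y, s) = (35/17, 2/17).
The Hessian has f_{yy} = 2, f_{ss} = -8, f_{ys} = -1, giving D = -17 < 0, so the point is a saddle point.
f(35/17, 2/17) = 69/17.

69/17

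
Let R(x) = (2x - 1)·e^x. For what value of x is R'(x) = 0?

-1/2

Differentiating with the product rule gives R'(x) = (2x + 1)·e^x. Since e^x > 0, the only critical point is x = -1/2.
R''(-1/2) has the same sign as 2 > 0, so this is a local minimum.
R(-1/2) = (-2)·e^(-1/2) ≈ -1.2131.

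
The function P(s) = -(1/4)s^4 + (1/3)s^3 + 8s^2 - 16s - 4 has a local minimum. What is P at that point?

P'(s) = -s^3 + s^2 + 16s - 16. Setting P'(s) = 0 gives s ∈ {-4, 1, 4}.
P''(s) = -3s^2 + 2s + 16. P''(-4) = -40 < 0 ⇒ local maximum; P''(1) = 15 > 0 ⇒ local minimum; P''(4) = -24 < 0 ⇒ local maximum.
The local minimum is P(1) = -143/12.

-143/12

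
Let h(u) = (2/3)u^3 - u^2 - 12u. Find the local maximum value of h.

44/3

h'(u) = 2u^2 - 2u - 12 = 0 at u = -2, 3.
h''(u) = 4u - 2. h''(-2) = -10 < 0 ⇒ local maximum; h''(3) = 10 > 0 ⇒ local minimum.
The local maximum is h(-2) = 44/3.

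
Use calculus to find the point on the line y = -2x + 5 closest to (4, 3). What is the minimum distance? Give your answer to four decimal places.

2.6833

Minimize D(x)^2 = (x - 4)^2 + (-2x + 2)^2.
d/dx[D^2] = 2(x - 4) + 2·(-2)·(-2x + 2) = 0 ⇒ x = 8/5.
Then y = 9/5 and the distance is √(36/5) ≈ 2.6833.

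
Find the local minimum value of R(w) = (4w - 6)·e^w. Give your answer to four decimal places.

-6.5949

R'(w) = 4·e^w + (4w - 6)·1·e^w = (4w - 2)·e^w. Since e^w > 0, the only critical point is w = 1/2.
R''(1/2) has the same sign as 4 > 0, so this is a local minimum.
R(1/2) = (-4)·e^(1/2) ≈ -6.5949.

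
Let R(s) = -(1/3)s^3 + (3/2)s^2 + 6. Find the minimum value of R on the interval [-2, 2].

R'(s) = -s^2 + 3s, whose only zero in [-2, 2] is s = 0.
Candidates: R(-2) = 44/3,  R(0) = 6,  R(2) = 28/3.
The minimum over the interval is 6, attained at s = 0.

6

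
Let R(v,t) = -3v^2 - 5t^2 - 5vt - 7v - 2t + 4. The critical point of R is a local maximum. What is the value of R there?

327/35

∂R/∂v = -6v - 5t - 7 = 0 and ∂R/∂t = -5v - 10t - 2 = 0, so (v, t) = (-12/7, 23/35).
The Hessian has R_{vv} = -6, R_{tt} = -10, R_{vt} = -5, giving D = 35 > 0 with R_{vv} < 0, so the point is a local maximum.
R(-12/7, 23/35) = 327/35.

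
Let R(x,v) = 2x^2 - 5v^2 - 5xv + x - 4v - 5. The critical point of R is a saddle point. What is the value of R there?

-318/65

∂R/∂x = 4x - 5v + 1 = 0 and ∂R/∂v = -5x - 10v - 4 = 0, so (x, v) = (-6/13, -11/65).
The Hessian has R_{xx} = 4, R_{vv} = -10, R_{xv} = -5, giving D = -65 < 0, so the point is a saddle point.
R(-6/13, -11/65) = -318/65.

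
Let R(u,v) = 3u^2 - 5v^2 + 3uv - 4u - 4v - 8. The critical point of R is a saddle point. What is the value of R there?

∂R/∂u = 6u + 3v - 4 = 0 and ∂R/∂v = 3u - 10v - 4 = 0, so (u, v) = (52/69, -4/23).
The Hessian has R_{uu} = 6, R_{vv} = -10, R_{uv} = 3, giving D = -69 < 0, so the point is a saddle point.
R(52/69, -4/23) = -632/69.

-632/69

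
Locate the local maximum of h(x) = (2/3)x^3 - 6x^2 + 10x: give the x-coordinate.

1

Critical points: h'(x) = 2x^2 - 12x + 10 vanishes at x = 1, 5.
h''(x) = 4x - 12. h''(1) = -8 < 0 ⇒ local maximum; h''(5) = 8 > 0 ⇒ local minimum.
Thus h has its local maximum at x = 1, with value 14/3.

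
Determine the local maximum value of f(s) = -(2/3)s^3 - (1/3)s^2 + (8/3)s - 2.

-1/3

Critical points: f'(s) = -2s^2 - (2/3)s + 8/3 vanishes at s = -4/3, 1.
Second-derivative test with f''(s) = -4s - 2/3: f''(-4/3) = 14/3 > 0 ⇒ local minimum; f''(1) = -14/3 < 0 ⇒ local maximum.
The local maximum is f(1) = -1/3.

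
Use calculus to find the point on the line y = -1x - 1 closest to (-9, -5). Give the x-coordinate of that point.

-5/2

Minimize D(x)^2 = (x + 9)^2 + (-x + 4)^2.
d/dx[D^2] = 2(x + 9) + 2·(-1)·(-x + 4) = 0 ⇒ x = -5/2.
Then y = 3/2 and the distance is √(169/2) ≈ 9.1924.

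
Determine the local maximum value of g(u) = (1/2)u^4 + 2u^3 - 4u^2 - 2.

g'(u) = 2u^3 + 6u^2 - 8u = 0 at u = -4, 0, 1.
Since g''(u) = 6u^2 + 12u - 8, we get g''(-4) = 40 > 0 ⇒ local minimum; g''(0) = -8 < 0 ⇒ local maximum; g''(1) = 10 > 0 ⇒ local minimum.
The local maximum is g(0) = -2.

-2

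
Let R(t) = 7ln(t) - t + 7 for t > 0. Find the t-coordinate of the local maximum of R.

R'(t) = 7/t − 1 = 0 gives t = 7.
R''(t) = -7/t², which is negative for t > 0, so this is a local maximum.
R(7) = 7·ln(7) - 7 + 7 ≈ 13.6214.

7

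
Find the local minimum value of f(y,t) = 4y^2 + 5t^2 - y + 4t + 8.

571/80

∂f/∂y = 8y - 1 = 0 and ∂f/∂t = 10t + 4 = 0, so (y, t) = (1/8, -2/5).
The Hessian has f_{yy} = 8, f_{tt} = 10, f_{yt} = 0, giving D = 80 > 0 with f_{yy} > 0, so the point is a local minimum.
f(1/8, -2/5) = 571/80.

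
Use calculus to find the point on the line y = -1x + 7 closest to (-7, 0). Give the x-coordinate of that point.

0

Minimize D(x)^2 = (x + 7)^2 + (-x + 7)^2.
d/dx[D^2] = 2(x + 7) + 2·(-1)·(-x + 7) = 0 ⇒ x = 0.
Then y = 7 and the distance is √(98) ≈ 9.8995.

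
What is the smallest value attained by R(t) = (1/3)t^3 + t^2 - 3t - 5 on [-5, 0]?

-20/3

The derivative is t^2 + 2t - 3, whose only zero in [-5, 0] is t = -3.
Evaluating at the critical points and endpoints: R(-5) = -20/3,  R(-3) = 4,  R(0) = -5.
Hence the absolute minimum is -20/3 at t = -5.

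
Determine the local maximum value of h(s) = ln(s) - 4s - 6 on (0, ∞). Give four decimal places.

-8.3863

h'(s) = 1/s − 4 = 0 gives s = 1/4.
h''(s) = -1/s², which is negative for s > 0, so this is a local maximum.
h(1/4) = 1·ln(1/4) - 1 - 6 ≈ -8.3863.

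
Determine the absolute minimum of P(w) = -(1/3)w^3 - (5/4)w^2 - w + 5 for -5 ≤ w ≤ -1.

14/3

P'(w) = -w^2 - (5/2)w - 1, whose only zero in [-5, -1] is w = -2.
Compare values at every candidate in [-5, -1]: P(-5) = 245/12, P(-2) = 14/3, P(-1) = 61/12.
So the minimum is P(-2) = 14/3.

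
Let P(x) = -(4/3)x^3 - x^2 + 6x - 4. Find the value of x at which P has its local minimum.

Critical points: P'(x) = -4x^2 - 2x + 6 vanishes at x = -3/2, 1.
Since P''(x) = -8x - 2, we get P''(-3/2) = 10 > 0 ⇒ local minimum; P''(1) = -10 < 0 ⇒ local maximum.
The local minimum is P(-3/2) = -43/4.

-3/2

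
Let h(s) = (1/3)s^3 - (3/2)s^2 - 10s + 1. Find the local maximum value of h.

37/3

Critical points: h'(s) = s^2 - 3s - 10 vanishes at s = -2, 5.
h''(s) = 2s - 3. h''(-2) = -7 < 0 ⇒ local maximum; h''(5) = 7 > 0 ⇒ local minimum.
Thus h has its local maximum at s = -2, with value 37/3.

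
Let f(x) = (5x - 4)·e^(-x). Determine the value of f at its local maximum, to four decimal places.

Differentiating with the product rule gives f'(x) = (-5x + 9)·e^(-x). Since e^(-x) > 0, the only critical point is x = 9/5.
f''(9/5) has the same sign as -5 < 0, so this is a local maximum.
f(9/5) = (5)·e^(-9/5) ≈ 0.8265.

0.8265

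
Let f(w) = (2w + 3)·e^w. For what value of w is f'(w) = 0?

-5/2

f'(w) = 2·e^w + (2w + 3)·1·e^w = (2w + 5)·e^w. Since e^w > 0, the only critical point is w = -5/2.
f''(-5/2) has the same sign as 2 > 0, so this is a local minimum.
f(-5/2) = (-2)·e^(-5/2) ≈ -0.1642.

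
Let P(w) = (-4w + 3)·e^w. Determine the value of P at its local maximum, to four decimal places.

Differentiating with the product rule gives P'(w) = (-4w - 1)·e^w. Since e^w > 0, the only critical point is w = -1/4.
P''(-1/4) has the same sign as -4 < 0, so this is a local maximum.
P(-1/4) = (4)·e^(-1/4) ≈ 3.1152.

3.1152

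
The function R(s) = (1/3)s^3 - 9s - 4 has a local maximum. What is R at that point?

R'(s) = s^2 - 9. Setting R'(s) = 0 gives s ∈ {-3, 3}.
Since R''(s) = 2s, we get R''(-3) = -6 < 0 ⇒ local maximum; R''(3) = 6 > 0 ⇒ local minimum.
So the local maximum value is R(-3) = 14.

14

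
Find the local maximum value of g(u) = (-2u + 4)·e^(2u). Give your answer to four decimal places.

20.0855

By the product rule, g'(u) = (-4u + 6)·e^(2u). Since e^(2u) > 0, the only critical point is u = 3/2.
g''(3/2) has the same sign as -4 < 0, so this is a local maximum.
g(3/2) = (1)·e^(3) ≈ 20.0855.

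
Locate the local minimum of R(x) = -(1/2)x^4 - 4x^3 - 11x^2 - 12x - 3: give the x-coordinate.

Critical points: R'(x) = -2x^3 - 12x^2 - 22x - 12 vanishes at x = -3, -2, -1.
Second-derivative test with R''(x) = -6x^2 - 24x - 22: R''(-3) = -4 < 0 ⇒ local maximum; R''(-2) = 2 > 0 ⇒ local minimum; R''(-1) = -4 < 0 ⇒ local maximum.
So the local minimum value is R(-2) = 1.

-2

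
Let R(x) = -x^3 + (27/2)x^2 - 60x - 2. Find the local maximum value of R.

-179/2

R'(x) = -3x^2 + 27x - 60. Setting R'(x) = 0 gives x ∈ {4, 5}.
Since R''(x) = -6x + 27, we get R''(4) = 3 > 0 ⇒ local minimum; R''(5) = -3 < 0 ⇒ local maximum.
The local maximum is R(5) = -179/2.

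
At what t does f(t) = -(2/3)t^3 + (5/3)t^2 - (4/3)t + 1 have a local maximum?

f'(t) = -2t^2 + (10/3)t - 4/3. Setting f'(t) = 0 gives t ∈ {2/3, 1}.
f''(t) = -4t + 10/3. f''(2/3) = 2/3 > 0 ⇒ local minimum; f''(1) = -2/3 < 0 ⇒ local maximum.
The local maximum is f(1) = 2/3.

1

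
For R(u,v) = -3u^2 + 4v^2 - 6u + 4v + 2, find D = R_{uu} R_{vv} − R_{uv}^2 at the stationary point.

-48

∂R/∂u = -6u - 6 = 0 and ∂R/∂v = 8v + 4 = 0, so (u, v) = (-1, -1/2).
The Hessian has R_{uu} = -6, R_{vv} = 8, R_{uv} = 0, giving D = -48 < 0, so the point is a saddle point.
D = (-6)·(8) − (0)^2 = -48.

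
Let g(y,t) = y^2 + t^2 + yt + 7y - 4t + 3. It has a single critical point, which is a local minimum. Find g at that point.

-28

∂g/∂y = 2y + t + 7 = 0 and ∂g/∂t = y + 2t - 4 = 0, so (y, t) = (-6, 5).
The Hessian has g_{yy} = 2, g_{tt} = 2, g_{yt} = 1, giving D = 3 > 0 with g_{yy} > 0, so the point is a local minimum.
g(-6, 5) = -28.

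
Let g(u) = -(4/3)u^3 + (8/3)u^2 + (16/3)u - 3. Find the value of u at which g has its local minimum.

Critical points: g'(u) = -4u^2 + (16/3)u + 16/3 vanishes at u = -2/3, 2.
Second-derivative test with g''(u) = -8u + 16/3: g''(-2/3) = 32/3 > 0 ⇒ local minimum; g''(2) = -32/3 < 0 ⇒ local maximum.
Thus g has its local minimum at u = -2/3, with value -403/81.

-2/3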